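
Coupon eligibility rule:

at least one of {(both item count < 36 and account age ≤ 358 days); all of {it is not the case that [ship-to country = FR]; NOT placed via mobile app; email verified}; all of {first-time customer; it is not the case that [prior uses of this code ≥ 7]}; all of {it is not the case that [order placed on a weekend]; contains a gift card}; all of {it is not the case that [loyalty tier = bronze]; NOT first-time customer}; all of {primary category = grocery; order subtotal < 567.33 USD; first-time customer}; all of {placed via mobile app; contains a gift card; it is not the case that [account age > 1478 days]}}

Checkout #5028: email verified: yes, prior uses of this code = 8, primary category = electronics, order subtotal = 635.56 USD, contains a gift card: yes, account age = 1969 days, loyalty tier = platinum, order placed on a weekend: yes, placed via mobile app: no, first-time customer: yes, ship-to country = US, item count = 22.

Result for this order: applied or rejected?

Atomic conditions:
  item count < 36: 22 < 36 is true
  account age ≤ 358 days: 1969 ≤ 358 is false
  ship-to country = FR: US == FR is false
  NOT placed via mobile app: no → true
  email verified: yes → true
  first-time customer: yes → true
  prior uses of this code ≥ 7: 8 ≥ 7 is true
  order placed on a weekend: yes → true
  contains a gift card: yes → true
  loyalty tier = bronze: platinum == bronze is false
  NOT first-time customer: yes → false
  primary category = grocery: electronics == grocery is false
  order subtotal < 567.33 USD: 635.56 < 567.33 is false
  placed via mobile app: no → false
  account age > 1478 days: 1969 > 1478 is true
Combine:
[1] true AND false = false
[2.1] NOT false = true
[2] true AND true AND true = true
[3.2] NOT true = false
[3] true AND false = false
[4.1] NOT true = false
[4] false AND true = false
[5.1] NOT false = true
[5] true AND false = false
[6] false AND false AND true = false
[7.3] NOT true = false
[7] false AND true AND false = false
[root] false OR true OR false OR false OR false OR false OR false = true
Overall: true → applied

Applied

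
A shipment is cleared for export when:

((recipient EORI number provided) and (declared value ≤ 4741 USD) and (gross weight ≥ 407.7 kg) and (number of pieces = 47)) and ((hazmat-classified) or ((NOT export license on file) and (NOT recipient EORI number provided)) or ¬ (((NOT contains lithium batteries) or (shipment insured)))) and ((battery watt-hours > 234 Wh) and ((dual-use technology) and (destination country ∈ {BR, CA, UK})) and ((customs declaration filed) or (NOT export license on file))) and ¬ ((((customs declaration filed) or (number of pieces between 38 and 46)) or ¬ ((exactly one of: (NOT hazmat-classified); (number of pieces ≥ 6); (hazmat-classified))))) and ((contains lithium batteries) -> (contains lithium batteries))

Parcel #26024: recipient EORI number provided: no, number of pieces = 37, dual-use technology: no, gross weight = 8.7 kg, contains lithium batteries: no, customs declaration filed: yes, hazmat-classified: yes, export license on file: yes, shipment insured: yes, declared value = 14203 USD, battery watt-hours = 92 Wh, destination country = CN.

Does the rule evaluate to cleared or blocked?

Atomic conditions:
  recipient EORI number provided: no → false
  declared value ≤ 4741 USD: 14203 ≤ 4741 is false
  gross weight ≥ 407.7 kg: 8.7 ≥ 407.7 is false
  number of pieces = 47: 37 == 47 is false
  hazmat-classified: yes → true
  NOT export license on file: yes → false
  NOT recipient EORI number provided: no → true
  NOT contains lithium batteries: no → true
  shipment insured: yes → true
  battery watt-hours > 234 Wh: 92 > 234 is false
  dual-use technology: no → false
  destination country ∈ {BR, CA, UK}: CN is not in the set → false
  customs declaration filed: yes → true
  number of pieces between 38 and 46: 37 in [38, 46] is false
  NOT hazmat-classified: yes → false
  number of pieces ≥ 6: 37 ≥ 6 is true
  contains lithium batteries: no → false
Combine:
[1] false AND false AND false AND false = false
[2.2] false AND true = false
[2.3.1] true OR true = true
[2.3] NOT true = false
[2] true OR false OR false = true
[3.2] false AND false = false
[3.3] true OR false = true
[3] false AND false AND true = false
[4.1.1] true OR false = true
[4.1.2.1] exactly-one(false, true, true) = false
[4.1.2] NOT false = true
[4.1] true OR true = true
[4] NOT true = false
[5] false → false (antecedent false ⇒ implication holds) = true
[root] false AND true AND false AND false AND true = false
Overall: false → blocked

Blocked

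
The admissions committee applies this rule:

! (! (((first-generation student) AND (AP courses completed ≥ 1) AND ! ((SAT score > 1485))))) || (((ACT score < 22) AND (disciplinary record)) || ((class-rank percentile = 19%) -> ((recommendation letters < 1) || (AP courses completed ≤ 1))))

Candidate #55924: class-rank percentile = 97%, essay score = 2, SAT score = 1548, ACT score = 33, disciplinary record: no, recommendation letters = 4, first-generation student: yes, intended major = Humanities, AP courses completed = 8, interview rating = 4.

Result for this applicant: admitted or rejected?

Admitted

Atomic conditions:
  first-generation student: yes → true
  AP courses completed ≥ 1: 8 ≥ 1 is true
  SAT score > 1485: 1548 > 1485 is true
  ACT score < 22: 33 < 22 is false
  disciplinary record: no → false
  class-rank percentile = 19%: 97 == 19 is false
  recommendation letters < 1: 4 < 1 is false
  AP courses completed ≤ 1: 8 ≤ 1 is false
Combine:
[1.1.1.3] NOT true = false
[1.1.1] true AND true AND false = false
[1.1] NOT false = true
[1] NOT true = false
[2.1] false AND false = false
[2.2.2] false OR false = false
[2.2] false → false (antecedent false ⇒ implication holds) = true
[2] false OR true = true
[root] false OR true = true
Overall: true → admitted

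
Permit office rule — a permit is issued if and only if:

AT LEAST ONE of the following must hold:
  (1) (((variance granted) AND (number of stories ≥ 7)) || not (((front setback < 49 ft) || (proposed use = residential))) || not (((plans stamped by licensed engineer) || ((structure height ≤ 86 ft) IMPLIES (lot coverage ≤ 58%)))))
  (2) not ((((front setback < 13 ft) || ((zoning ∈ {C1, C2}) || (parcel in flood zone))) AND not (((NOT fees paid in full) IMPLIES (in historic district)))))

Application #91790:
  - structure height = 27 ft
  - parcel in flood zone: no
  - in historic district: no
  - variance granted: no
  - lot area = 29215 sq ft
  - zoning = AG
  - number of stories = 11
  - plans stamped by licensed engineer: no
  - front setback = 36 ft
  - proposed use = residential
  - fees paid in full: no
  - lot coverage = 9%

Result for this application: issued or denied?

Atomic conditions:
  variance granted: no → false
  number of stories ≥ 7: 11 ≥ 7 is true
  front setback < 49 ft: 36 < 49 is true
  proposed use = residential: residential == residential is true
  plans stamped by licensed engineer: no → false
  structure height ≤ 86 ft: 27 ≤ 86 is true
  lot coverage ≤ 58%: 9 ≤ 58 is true
  front setback < 13 ft: 36 < 13 is false
  zoning ∈ {C1, C2}: AG is not in the set → false
  parcel in flood zone: no → false
  NOT fees paid in full: no → true
  in historic district: no → false
Combine:
[1.1] false AND true = false
[1.2.1] true OR true = true
[1.2] NOT true = false
[1.3.1.2] true → true = true
[1.3.1] false OR true = true
[1.3] NOT true = false
[1] false OR false OR false = false
[2.1.1.2] false OR false = false
[2.1.1] false OR false = false
[2.1.2.1] true → false = false
[2.1.2] NOT false = true
[2.1] false AND true = false
[2] NOT false = true
[root] false OR true = true
Overall: true → issued

Issued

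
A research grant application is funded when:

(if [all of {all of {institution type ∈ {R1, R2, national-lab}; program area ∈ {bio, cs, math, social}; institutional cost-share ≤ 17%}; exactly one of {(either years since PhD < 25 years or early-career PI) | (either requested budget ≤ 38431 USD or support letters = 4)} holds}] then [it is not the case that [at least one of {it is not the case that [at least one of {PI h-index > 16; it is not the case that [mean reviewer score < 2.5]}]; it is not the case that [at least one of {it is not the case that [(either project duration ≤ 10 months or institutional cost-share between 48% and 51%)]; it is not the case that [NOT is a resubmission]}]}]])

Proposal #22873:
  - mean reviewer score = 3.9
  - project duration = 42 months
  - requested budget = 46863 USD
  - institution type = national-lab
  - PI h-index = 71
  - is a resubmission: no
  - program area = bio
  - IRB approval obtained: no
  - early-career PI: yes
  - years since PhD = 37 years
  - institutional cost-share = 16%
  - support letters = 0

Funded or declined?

Atomic conditions:
  institution type ∈ {R1, R2, national-lab}: national-lab is in the set → true
  program area ∈ {bio, cs, math, social}: bio is in the set → true
  institutional cost-share ≤ 17%: 16 ≤ 17 is true
  years since PhD < 25 years: 37 < 25 is false
  early-career PI: yes → true
  requested budget ≤ 38431 USD: 46863 ≤ 38431 is false
  support letters = 4: 0 == 4 is false
  PI h-index > 16: 71 > 16 is true
  mean reviewer score < 2.5: 3.9 < 2.5 is false
  project duration ≤ 10 months: 42 ≤ 10 is false
  institutional cost-share between 48% and 51%: 16 in [48, 51] is false
  NOT is a resubmission: no → true
Combine:
[1.1] true AND true AND true = true
[1.2.1] false OR true = true
[1.2.2] false OR false = false
[1.2] exactly-one(true, false) = true
[1] true AND true = true
[2.1.1.1.2] NOT false = true
[2.1.1.1] true OR true = true
[2.1.1] NOT true = false
[2.1.2.1.1.1] false OR false = false
[2.1.2.1.1] NOT false = true
[2.1.2.1.2] NOT true = false
[2.1.2.1] true OR false = true
[2.1.2] NOT true = false
[2.1] false OR false = false
[2] NOT false = true
[root] true → true = true
Overall: true → funded

Funded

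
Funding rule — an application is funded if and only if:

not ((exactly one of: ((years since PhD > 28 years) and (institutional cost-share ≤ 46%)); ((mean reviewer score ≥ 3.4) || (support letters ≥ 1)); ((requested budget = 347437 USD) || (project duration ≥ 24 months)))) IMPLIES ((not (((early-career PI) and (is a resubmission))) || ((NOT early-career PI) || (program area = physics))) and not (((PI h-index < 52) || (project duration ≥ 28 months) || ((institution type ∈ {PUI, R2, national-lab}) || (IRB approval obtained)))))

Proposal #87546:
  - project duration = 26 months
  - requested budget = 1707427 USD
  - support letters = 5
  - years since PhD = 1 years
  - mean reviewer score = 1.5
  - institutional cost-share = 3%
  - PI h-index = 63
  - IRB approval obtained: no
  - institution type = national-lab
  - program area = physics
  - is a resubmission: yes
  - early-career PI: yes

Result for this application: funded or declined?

Declined

Atomic conditions:
  years since PhD > 28 years: 1 > 28 is false
  institutional cost-share ≤ 46%: 3 ≤ 46 is true
  mean reviewer score ≥ 3.4: 1.5 ≥ 3.4 is false
  support letters ≥ 1: 5 ≥ 1 is true
  requested budget = 347437 USD: 1707427 == 347437 is false
  project duration ≥ 24 months: 26 ≥ 24 is true
  early-career PI: yes → true
  is a resubmission: yes → true
  NOT early-career PI: yes → false
  program area = physics: physics == physics is true
  PI h-index < 52: 63 < 52 is false
  project duration ≥ 28 months: 26 ≥ 28 is false
  institution type ∈ {PUI, R2, national-lab}: national-lab is in the set → true
  IRB approval obtained: no → false
Combine:
[1.1.1] false AND true = false
[1.1.2] false OR true = true
[1.1.3] false OR true = true
[1.1] exactly-one(false, true, true) = false
[1] NOT false = true
[2.1.1.1] true AND true = true
[2.1.1] NOT true = false
[2.1.2] false OR true = true
[2.1] false OR true = true
[2.2.1.3] true OR false = true
[2.2.1] false OR false OR true = true
[2.2] NOT true = false
[2] true AND false = false
[root] true → false = false
Overall: false → declined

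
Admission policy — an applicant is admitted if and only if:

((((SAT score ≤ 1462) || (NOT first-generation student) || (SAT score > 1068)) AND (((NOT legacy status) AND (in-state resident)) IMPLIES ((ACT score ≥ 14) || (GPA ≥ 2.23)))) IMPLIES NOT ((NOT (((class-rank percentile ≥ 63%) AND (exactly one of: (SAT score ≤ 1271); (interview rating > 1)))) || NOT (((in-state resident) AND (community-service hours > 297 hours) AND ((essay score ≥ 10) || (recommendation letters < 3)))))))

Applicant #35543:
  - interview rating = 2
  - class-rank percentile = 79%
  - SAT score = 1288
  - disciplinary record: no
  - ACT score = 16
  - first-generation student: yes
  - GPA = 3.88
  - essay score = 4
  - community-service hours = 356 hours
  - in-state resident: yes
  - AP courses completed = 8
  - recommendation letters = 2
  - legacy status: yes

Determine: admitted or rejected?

Atomic conditions:
  SAT score ≤ 1462: 1288 ≤ 1462 is true
  NOT first-generation student: yes → false
  SAT score > 1068: 1288 > 1068 is true
  NOT legacy status: yes → false
  in-state resident: yes → true
  ACT score ≥ 14: 16 ≥ 14 is true
  GPA ≥ 2.23: 3.88 ≥ 2.23 is true
  class-rank percentile ≥ 63%: 79 ≥ 63 is true
  SAT score ≤ 1271: 1288 ≤ 1271 is false
  interview rating > 1: 2 > 1 is true
  community-service hours > 297 hours: 356 > 297 is true
  essay score ≥ 10: 4 ≥ 10 is false
  recommendation letters < 3: 2 < 3 is true
Combine:
[1.1] true OR false OR true = true
[1.2.1] false AND true = false
[1.2.2] true OR true = true
[1.2] false → true (antecedent false ⇒ implication holds) = true
[1] true AND true = true
[2.1.1.1.2] exactly-one(false, true) = true
[2.1.1.1] true AND true = true
[2.1.1] NOT true = false
[2.1.2.1.3] false OR true = true
[2.1.2.1] true AND true AND true = true
[2.1.2] NOT true = false
[2.1] false OR false = false
[2] NOT false = true
[root] true → true = true
Overall: true → admitted

Admitted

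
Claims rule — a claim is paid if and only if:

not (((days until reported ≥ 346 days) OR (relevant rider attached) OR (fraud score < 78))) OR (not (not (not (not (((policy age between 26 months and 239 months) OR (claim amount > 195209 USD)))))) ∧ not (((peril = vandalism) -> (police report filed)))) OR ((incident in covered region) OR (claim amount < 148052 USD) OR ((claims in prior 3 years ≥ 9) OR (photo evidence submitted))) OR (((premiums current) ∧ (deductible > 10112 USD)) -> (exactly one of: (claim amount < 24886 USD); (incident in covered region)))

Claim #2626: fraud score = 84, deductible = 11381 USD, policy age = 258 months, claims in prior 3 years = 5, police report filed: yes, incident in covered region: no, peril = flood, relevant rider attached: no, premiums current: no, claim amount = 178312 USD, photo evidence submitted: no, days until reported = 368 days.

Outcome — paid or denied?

Atomic conditions:
  days until reported ≥ 346 days: 368 ≥ 346 is true
  relevant rider attached: no → false
  fraud score < 78: 84 < 78 is false
  policy age between 26 months and 239 months: 258 in [26, 239] is false
  claim amount > 195209 USD: 178312 > 195209 is false
  peril = vandalism: flood == vandalism is false
  police report filed: yes → true
  incident in covered region: no → false
  claim amount < 148052 USD: 178312 < 148052 is false
  claims in prior 3 years ≥ 9: 5 ≥ 9 is false
  photo evidence submitted: no → false
  premiums current: no → false
  deductible > 10112 USD: 11381 > 10112 is true
  claim amount < 24886 USD: 178312 < 24886 is false
Combine:
[1.1] true OR false OR false = true
[1] NOT true = false
[2.1.1.1.1.1] false OR false = false
[2.1.1.1.1] NOT false = true
[2.1.1.1] NOT true = false
[2.1.1] NOT false = true
[2.1] NOT true = false
[2.2.1] false → true (antecedent false ⇒ implication holds) = true
[2.2] NOT true = false
[2] false AND false = false
[3.3] false OR false = false
[3] false OR false OR false = false
[4.1] false AND true = false
[4.2] exactly-one(false, false) = false
[4] false → false (antecedent false ⇒ implication holds) = true
[root] false OR false OR false OR true = true
Overall: true → paid

Paid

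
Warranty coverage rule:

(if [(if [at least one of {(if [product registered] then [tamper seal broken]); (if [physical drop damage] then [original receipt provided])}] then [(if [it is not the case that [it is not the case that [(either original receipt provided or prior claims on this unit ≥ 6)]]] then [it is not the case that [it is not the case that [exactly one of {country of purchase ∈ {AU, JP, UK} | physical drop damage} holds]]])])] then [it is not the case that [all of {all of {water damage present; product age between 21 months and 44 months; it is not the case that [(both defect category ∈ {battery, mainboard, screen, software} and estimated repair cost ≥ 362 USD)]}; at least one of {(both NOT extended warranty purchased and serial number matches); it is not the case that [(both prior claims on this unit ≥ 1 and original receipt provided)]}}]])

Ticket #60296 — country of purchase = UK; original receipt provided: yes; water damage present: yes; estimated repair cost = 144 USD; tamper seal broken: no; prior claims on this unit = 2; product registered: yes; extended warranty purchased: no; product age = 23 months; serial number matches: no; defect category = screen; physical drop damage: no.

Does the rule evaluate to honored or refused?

Honored

Atomic conditions:
  product registered: yes → true
  tamper seal broken: no → false
  physical drop damage: no → false
  original receipt provided: yes → true
  prior claims on this unit ≥ 6: 2 ≥ 6 is false
  country of purchase ∈ {AU, JP, UK}: UK is in the set → true
  water damage present: yes → true
  product age between 21 months and 44 months: 23 in [21, 44] is true
  defect category ∈ {battery, mainboard, screen, software}: screen is in the set → true
  estimated repair cost ≥ 362 USD: 144 ≥ 362 is false
  NOT extended warranty purchased: no → true
  serial number matches: no → false
  prior claims on this unit ≥ 1: 2 ≥ 1 is true
Combine:
[1.1.1] true → false = false
[1.1.2] false → true (antecedent false ⇒ implication holds) = true
[1.1] false OR true = true
[1.2.1.1.1] true OR false = true
[1.2.1.1] NOT true = false
[1.2.1] NOT false = true
[1.2.2.1.1] exactly-one(true, false) = true
[1.2.2.1] NOT true = false
[1.2.2] NOT false = true
[1.2] true → true = true
[1] true → true = true
[2.1.1.3.1] true AND false = false
[2.1.1.3] NOT false = true
[2.1.1] true AND true AND true = true
[2.1.2.1] true AND false = false
[2.1.2.2.1] true AND true = true
[2.1.2.2] NOT true = false
[2.1.2] false OR false = false
[2.1] true AND false = false
[2] NOT false = true
[root] true → true = true
Overall: true → honored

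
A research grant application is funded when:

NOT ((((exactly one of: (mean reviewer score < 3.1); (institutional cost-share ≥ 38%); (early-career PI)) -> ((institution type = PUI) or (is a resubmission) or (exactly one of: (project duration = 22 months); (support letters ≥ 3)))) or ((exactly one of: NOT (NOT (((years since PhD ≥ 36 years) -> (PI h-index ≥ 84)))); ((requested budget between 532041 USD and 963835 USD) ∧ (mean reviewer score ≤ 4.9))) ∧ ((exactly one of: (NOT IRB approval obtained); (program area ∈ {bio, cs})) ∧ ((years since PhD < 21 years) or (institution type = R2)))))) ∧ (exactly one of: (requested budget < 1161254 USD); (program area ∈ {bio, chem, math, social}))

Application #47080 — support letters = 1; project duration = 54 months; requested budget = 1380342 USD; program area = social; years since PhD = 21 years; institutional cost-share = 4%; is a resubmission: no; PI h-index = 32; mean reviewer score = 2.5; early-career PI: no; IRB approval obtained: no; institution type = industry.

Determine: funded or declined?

Atomic conditions:
  mean reviewer score < 3.1: 2.5 < 3.1 is true
  institutional cost-share ≥ 38%: 4 ≥ 38 is false
  early-career PI: no → false
  institution type = PUI: industry == PUI is false
  is a resubmission: no → false
  project duration = 22 months: 54 == 22 is false
  support letters ≥ 3: 1 ≥ 3 is false
  years since PhD ≥ 36 years: 21 ≥ 36 is false
  PI h-index ≥ 84: 32 ≥ 84 is false
  requested budget between 532041 USD and 963835 USD: 1380342 in [532041, 963835] is false
  mean reviewer score ≤ 4.9: 2.5 ≤ 4.9 is true
  NOT IRB approval obtained: no → true
  program area ∈ {bio, cs}: social is not in the set → false
  years since PhD < 21 years: 21 < 21 is false
  institution type = R2: industry == R2 is false
  requested budget < 1161254 USD: 1380342 < 1161254 is false
  program area ∈ {bio, chem, math, social}: social is in the set → true
Combine:
[1.1.1.1] exactly-one(true, false, false) = true
[1.1.1.2.3] exactly-one(false, false) = false
[1.1.1.2] false OR false OR false = false
[1.1.1] true → false = false
[1.1.2.1.1.1.1] false → false (antecedent false ⇒ implication holds) = true
[1.1.2.1.1.1] NOT true = false
[1.1.2.1.1] NOT false = true
[1.1.2.1.2] false AND true = false
[1.1.2.1] exactly-one(true, false) = true
[1.1.2.2.1] exactly-one(true, false) = true
[1.1.2.2.2] false OR false = false
[1.1.2.2] true AND false = false
[1.1.2] true AND false = false
[1.1] false OR false = false
[1] NOT false = true
[2] exactly-one(false, true) = true
[root] true AND true = true
Overall: true → funded

Funded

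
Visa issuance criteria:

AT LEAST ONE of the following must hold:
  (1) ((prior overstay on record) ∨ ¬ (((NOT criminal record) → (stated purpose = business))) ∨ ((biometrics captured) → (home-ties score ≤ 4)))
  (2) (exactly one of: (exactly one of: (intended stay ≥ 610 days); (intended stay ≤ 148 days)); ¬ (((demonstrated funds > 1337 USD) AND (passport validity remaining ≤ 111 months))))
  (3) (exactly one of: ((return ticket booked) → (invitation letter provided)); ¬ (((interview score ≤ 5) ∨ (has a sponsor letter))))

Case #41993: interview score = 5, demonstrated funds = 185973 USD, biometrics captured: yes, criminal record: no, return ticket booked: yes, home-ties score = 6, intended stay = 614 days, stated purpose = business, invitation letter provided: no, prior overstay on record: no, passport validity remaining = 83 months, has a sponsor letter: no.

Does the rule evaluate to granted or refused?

Granted

Atomic conditions:
  prior overstay on record: no → false
  NOT criminal record: no → true
  stated purpose = business: business == business is true
  biometrics captured: yes → true
  home-ties score ≤ 4: 6 ≤ 4 is false
  intended stay ≥ 610 days: 614 ≥ 610 is true
  intended stay ≤ 148 days: 614 ≤ 148 is false
  demonstrated funds > 1337 USD: 185973 > 1337 is true
  passport validity remaining ≤ 111 months: 83 ≤ 111 is true
  return ticket booked: yes → true
  invitation letter provided: no → false
  interview score ≤ 5: 5 ≤ 5 is true
  has a sponsor letter: no → false
Combine:
[1.2.1] true → true = true
[1.2] NOT true = false
[1.3] true → false = false
[1] false OR false OR false = false
[2.1] exactly-one(true, false) = true
[2.2.1] true AND true = true
[2.2] NOT true = false
[2] exactly-one(true, false) = true
[3.1] true → false = false
[3.2.1] true OR false = true
[3.2] NOT true = false
[3] exactly-one(false, false) = false
[root] false OR true OR false = true
Overall: true → granted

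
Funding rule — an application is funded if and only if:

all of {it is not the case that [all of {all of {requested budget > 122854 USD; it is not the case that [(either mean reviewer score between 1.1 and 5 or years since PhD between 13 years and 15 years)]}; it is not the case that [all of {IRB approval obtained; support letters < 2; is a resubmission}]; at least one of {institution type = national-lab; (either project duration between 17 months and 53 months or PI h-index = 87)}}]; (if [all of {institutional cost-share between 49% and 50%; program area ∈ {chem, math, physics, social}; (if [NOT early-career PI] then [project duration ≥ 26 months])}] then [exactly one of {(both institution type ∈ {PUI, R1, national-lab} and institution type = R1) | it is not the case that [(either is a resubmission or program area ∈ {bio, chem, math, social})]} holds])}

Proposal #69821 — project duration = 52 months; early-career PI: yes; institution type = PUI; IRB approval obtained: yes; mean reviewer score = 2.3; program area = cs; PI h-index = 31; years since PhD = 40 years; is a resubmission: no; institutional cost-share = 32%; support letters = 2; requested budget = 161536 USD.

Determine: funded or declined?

Atomic conditions:
  requested budget > 122854 USD: 161536 > 122854 is true
  mean reviewer score between 1.1 and 5: 2.3 in [1.1, 5] is true
  years since PhD between 13 years and 15 years: 40 in [13, 15] is false
  IRB approval obtained: yes → true
  support letters < 2: 2 < 2 is false
  is a resubmission: no → false
  institution type = national-lab: PUI == national-lab is false
  project duration between 17 months and 53 months: 52 in [17, 53] is true
  PI h-index = 87: 31 == 87 is false
  institutional cost-share between 49% and 50%: 32 in [49, 50] is false
  program area ∈ {chem, math, physics, social}: cs is not in the set → false
  NOT early-career PI: yes → false
  project duration ≥ 26 months: 52 ≥ 26 is true
  institution type ∈ {PUI, R1, national-lab}: PUI is in the set → true
  institution type = R1: PUI == R1 is false
  program area ∈ {bio, chem, math, social}: cs is not in the set → false
Combine:
[1.1.1.2.1] true OR false = true
[1.1.1.2] NOT true = false
[1.1.1] true AND false = false
[1.1.2.1] true AND false AND false = false
[1.1.2] NOT false = true
[1.1.3.2] true OR false = true
[1.1.3] false OR true = true
[1.1] false AND true AND true = false
[1] NOT false = true
[2.1.3] false → true (antecedent false ⇒ implication holds) = true
[2.1] false AND false AND true = false
[2.2.1] true AND false = false
[2.2.2.1] false OR false = false
[2.2.2] NOT false = true
[2.2] exactly-one(false, true) = true
[2] false → true (antecedent false ⇒ implication holds) = true
[root] true AND true = true
Overall: true → funded

Funded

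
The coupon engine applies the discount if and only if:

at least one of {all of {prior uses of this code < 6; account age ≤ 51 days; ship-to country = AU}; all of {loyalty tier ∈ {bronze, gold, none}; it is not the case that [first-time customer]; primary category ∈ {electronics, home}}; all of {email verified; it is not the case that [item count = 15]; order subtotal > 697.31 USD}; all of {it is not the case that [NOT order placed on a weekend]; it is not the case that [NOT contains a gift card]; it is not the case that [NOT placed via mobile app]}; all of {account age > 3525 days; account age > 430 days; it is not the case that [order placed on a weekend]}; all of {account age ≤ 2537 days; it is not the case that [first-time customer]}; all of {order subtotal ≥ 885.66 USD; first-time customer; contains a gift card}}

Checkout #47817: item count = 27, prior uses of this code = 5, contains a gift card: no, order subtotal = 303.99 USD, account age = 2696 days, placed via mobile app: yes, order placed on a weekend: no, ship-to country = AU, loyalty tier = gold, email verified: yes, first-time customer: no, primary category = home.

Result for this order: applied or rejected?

Atomic conditions:
  prior uses of this code < 6: 5 < 6 is true
  account age ≤ 51 days: 2696 ≤ 51 is false
  ship-to country = AU: AU == AU is true
  loyalty tier ∈ {bronze, gold, none}: gold is in the set → true
  first-time customer: no → false
  primary category ∈ {electronics, home}: home is in the set → true
  email verified: yes → true
  item count = 15: 27 == 15 is false
  order subtotal > 697.31 USD: 303.99 > 697.31 is false
  NOT order placed on a weekend: no → true
  NOT contains a gift card: no → true
  NOT placed via mobile app: yes → false
  account age > 3525 days: 2696 > 3525 is false
  account age > 430 days: 2696 > 430 is true
  order placed on a weekend: no → false
  account age ≤ 2537 days: 2696 ≤ 2537 is false
  order subtotal ≥ 885.66 USD: 303.99 ≥ 885.66 is false
  contains a gift card: no → false
Combine:
[1] true AND false AND true = false
[2.2] NOT false = true
[2] true AND true AND true = true
[3.2] NOT false = true
[3] true AND true AND false = false
[4.1] NOT true = false
[4.2] NOT true = false
[4.3] NOT false = true
[4] false AND false AND true = false
[5.3] NOT false = true
[5] false AND true AND true = false
[6.2] NOT false = true
[6] false AND true = false
[7] false AND false AND false = false
[root] false OR true OR false OR false OR false OR false OR false = true
Overall: true → applied

Applied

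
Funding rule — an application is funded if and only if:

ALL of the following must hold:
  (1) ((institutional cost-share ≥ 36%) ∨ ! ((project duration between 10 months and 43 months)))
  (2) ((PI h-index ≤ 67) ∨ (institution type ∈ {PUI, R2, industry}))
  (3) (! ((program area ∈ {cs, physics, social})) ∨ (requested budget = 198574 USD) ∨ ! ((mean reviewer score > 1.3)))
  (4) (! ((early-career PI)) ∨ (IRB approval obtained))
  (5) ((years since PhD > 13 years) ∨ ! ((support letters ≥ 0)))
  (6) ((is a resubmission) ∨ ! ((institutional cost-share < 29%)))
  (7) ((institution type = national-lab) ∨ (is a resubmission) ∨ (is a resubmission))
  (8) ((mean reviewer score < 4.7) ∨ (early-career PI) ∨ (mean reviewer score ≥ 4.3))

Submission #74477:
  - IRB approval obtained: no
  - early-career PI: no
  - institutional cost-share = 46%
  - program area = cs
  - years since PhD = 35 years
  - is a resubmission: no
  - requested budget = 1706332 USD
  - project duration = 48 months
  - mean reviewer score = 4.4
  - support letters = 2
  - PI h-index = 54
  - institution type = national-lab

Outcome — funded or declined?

Atomic conditions:
  institutional cost-share ≥ 36%: 46 ≥ 36 is true
  project duration between 10 months and 43 months: 48 in [10, 43] is false
  PI h-index ≤ 67: 54 ≤ 67 is true
  institution type ∈ {PUI, R2, industry}: national-lab is not in the set → false
  program area ∈ {cs, physics, social}: cs is in the set → true
  requested budget = 198574 USD: 1706332 == 198574 is false
  mean reviewer score > 1.3: 4.4 > 1.3 is true
  early-career PI: no → false
  IRB approval obtained: no → false
  years since PhD > 13 years: 35 > 13 is true
  support letters ≥ 0: 2 ≥ 0 is true
  is a resubmission: no → false
  institutional cost-share < 29%: 46 < 29 is false
  institution type = national-lab: national-lab == national-lab is true
  mean reviewer score < 4.7: 4.4 < 4.7 is true
  mean reviewer score ≥ 4.3: 4.4 ≥ 4.3 is true
Combine:
[1.2] NOT false = true
[1] true OR true = true
[2] true OR false = true
[3.1] NOT true = false
[3.3] NOT true = false
[3] false OR false OR false = false
[4.1] NOT false = true
[4] true OR false = true
[5.2] NOT true = false
[5] true OR false = true
[6.2] NOT false = true
[6] false OR true = true
[7] true OR false OR false = true
[8] true OR false OR true = true
[root] true AND true AND false AND true AND true AND true AND true AND true = false
Overall: false → declined

Declined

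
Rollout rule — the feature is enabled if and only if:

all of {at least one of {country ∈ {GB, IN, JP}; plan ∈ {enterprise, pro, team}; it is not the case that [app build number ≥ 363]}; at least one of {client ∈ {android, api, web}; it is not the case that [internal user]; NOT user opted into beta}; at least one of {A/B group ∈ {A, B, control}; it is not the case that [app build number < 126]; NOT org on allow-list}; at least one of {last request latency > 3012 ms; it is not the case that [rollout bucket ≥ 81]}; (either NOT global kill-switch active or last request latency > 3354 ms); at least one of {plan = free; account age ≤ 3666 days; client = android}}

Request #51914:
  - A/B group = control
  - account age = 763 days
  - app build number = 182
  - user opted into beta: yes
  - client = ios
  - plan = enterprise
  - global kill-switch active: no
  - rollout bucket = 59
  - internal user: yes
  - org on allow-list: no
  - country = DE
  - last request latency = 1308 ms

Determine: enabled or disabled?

Disabled

Atomic conditions:
  country ∈ {GB, IN, JP}: DE is not in the set → false
  plan ∈ {enterprise, pro, team}: enterprise is in the set → true
  app build number ≥ 363: 182 ≥ 363 is false
  client ∈ {android, api, web}: ios is not in the set → false
  internal user: yes → true
  NOT user opted into beta: yes → false
  A/B group ∈ {A, B, control}: control is in the set → true
  app build number < 126: 182 < 126 is false
  NOT org on allow-list: no → true
  last request latency > 3012 ms: 1308 > 3012 is false
  rollout bucket ≥ 81: 59 ≥ 81 is false
  NOT global kill-switch active: no → true
  last request latency > 3354 ms: 1308 > 3354 is false
  plan = free: enterprise == free is false
  account age ≤ 3666 days: 763 ≤ 3666 is true
  client = android: ios == android is false
Combine:
[1.3] NOT false = true
[1] false OR true OR true = true
[2.2] NOT true = false
[2] false OR false OR false = false
[3.2] NOT false = true
[3] true OR true OR true = true
[4.2] NOT false = true
[4] false OR true = true
[5] true OR false = true
[6] false OR true OR false = true
[root] true AND false AND true AND true AND true AND true = false
Overall: false → disabled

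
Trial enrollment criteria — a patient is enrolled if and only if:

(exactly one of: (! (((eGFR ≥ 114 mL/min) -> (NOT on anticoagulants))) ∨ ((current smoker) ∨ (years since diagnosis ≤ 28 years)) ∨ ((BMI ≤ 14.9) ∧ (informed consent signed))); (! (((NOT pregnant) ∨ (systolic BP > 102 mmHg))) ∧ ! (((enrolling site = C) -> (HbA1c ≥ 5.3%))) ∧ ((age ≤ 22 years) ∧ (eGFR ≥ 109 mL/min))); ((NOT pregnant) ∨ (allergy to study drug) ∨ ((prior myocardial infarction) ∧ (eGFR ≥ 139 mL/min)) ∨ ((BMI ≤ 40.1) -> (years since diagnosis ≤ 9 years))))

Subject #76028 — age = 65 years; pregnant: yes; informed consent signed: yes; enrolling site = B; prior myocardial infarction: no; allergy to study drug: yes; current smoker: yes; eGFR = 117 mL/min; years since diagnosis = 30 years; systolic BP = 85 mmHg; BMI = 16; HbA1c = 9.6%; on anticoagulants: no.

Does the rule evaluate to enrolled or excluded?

Atomic conditions:
  eGFR ≥ 114 mL/min: 117 ≥ 114 is true
  NOT on anticoagulants: no → true
  current smoker: yes → true
  years since diagnosis ≤ 28 years: 30 ≤ 28 is false
  BMI ≤ 14.9: 16 ≤ 14.9 is false
  informed consent signed: yes → true
  NOT pregnant: yes → false
  systolic BP > 102 mmHg: 85 > 102 is false
  enrolling site = C: B == C is false
  HbA1c ≥ 5.3%: 9.6 ≥ 5.3 is true
  age ≤ 22 years: 65 ≤ 22 is false
  eGFR ≥ 109 mL/min: 117 ≥ 109 is true
  allergy to study drug: yes → true
  prior myocardial infarction: no → false
  eGFR ≥ 139 mL/min: 117 ≥ 139 is false
  BMI ≤ 40.1: 16 ≤ 40.1 is true
  years since diagnosis ≤ 9 years: 30 ≤ 9 is false
Combine:
[1.1.1] true → true = true
[1.1] NOT true = false
[1.2] true OR false = true
[1.3] false AND true = false
[1] false OR true OR false = true
[2.1.1] false OR false = false
[2.1] NOT false = true
[2.2.1] false → true (antecedent false ⇒ implication holds) = true
[2.2] NOT true = false
[2.3] false AND true = false
[2] true AND false AND false = false
[3.3] false AND false = false
[3.4] true → false = false
[3] false OR true OR false OR false = true
[root] exactly-one(true, false, true) = false
Overall: false → excluded

Excluded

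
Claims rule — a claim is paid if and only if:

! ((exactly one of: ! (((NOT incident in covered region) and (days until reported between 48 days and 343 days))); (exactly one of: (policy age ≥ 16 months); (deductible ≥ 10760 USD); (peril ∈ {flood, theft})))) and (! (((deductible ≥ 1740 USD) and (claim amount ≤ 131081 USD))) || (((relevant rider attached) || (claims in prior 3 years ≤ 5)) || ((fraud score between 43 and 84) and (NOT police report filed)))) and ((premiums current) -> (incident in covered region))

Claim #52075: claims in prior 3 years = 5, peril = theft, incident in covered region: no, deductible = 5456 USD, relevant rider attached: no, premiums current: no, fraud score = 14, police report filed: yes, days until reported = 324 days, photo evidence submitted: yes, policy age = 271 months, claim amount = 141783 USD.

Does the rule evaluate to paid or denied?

Atomic conditions:
  NOT incident in covered region: no → true
  days until reported between 48 days and 343 days: 324 in [48, 343] is true
  policy age ≥ 16 months: 271 ≥ 16 is true
  deductible ≥ 10760 USD: 5456 ≥ 10760 is false
  peril ∈ {flood, theft}: theft is in the set → true
  deductible ≥ 1740 USD: 5456 ≥ 1740 is true
  claim amount ≤ 131081 USD: 141783 ≤ 131081 is false
  relevant rider attached: no → false
  claims in prior 3 years ≤ 5: 5 ≤ 5 is true
  fraud score between 43 and 84: 14 in [43, 84] is false
  NOT police report filed: yes → false
  premiums current: no → false
  incident in covered region: no → false
Combine:
[1.1.1.1] true AND true = true
[1.1.1] NOT true = false
[1.1.2] exactly-one(true, false, true) = false
[1.1] exactly-one(false, false) = false
[1] NOT false = true
[2.1.1] true AND false = false
[2.1] NOT false = true
[2.2.1] false OR true = true
[2.2.2] false AND false = false
[2.2] true OR false = true
[2] true OR true = true
[3] false → false (antecedent false ⇒ implication holds) = true
[root] true AND true AND true = true
Overall: true → paid

Paid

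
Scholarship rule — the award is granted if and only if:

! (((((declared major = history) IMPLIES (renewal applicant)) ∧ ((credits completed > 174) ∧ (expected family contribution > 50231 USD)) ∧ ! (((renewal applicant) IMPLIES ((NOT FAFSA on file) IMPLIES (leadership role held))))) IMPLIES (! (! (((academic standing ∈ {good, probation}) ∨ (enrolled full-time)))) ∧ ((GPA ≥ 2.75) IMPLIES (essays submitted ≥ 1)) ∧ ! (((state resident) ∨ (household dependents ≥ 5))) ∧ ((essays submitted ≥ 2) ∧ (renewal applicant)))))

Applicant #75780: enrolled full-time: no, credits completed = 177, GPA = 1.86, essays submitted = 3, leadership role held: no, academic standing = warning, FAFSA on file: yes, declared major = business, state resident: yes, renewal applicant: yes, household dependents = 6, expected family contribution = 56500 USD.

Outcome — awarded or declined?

Atomic conditions:
  declared major = history: business == history is false
  renewal applicant: yes → true
  credits completed > 174: 177 > 174 is true
  expected family contribution > 50231 USD: 56500 > 50231 is true
  NOT FAFSA on file: yes → false
  leadership role held: no → false
  academic standing ∈ {good, probation}: warning is not in the set → false
  enrolled full-time: no → false
  GPA ≥ 2.75: 1.86 ≥ 2.75 is false
  essays submitted ≥ 1: 3 ≥ 1 is true
  state resident: yes → true
  household dependents ≥ 5: 6 ≥ 5 is true
  essays submitted ≥ 2: 3 ≥ 2 is true
Combine:
[1.1.1] false → true (antecedent false ⇒ implication holds) = true
[1.1.2] true AND true = true
[1.1.3.1.2] false → false (antecedent false ⇒ implication holds) = true
[1.1.3.1] true → true = true
[1.1.3] NOT true = false
[1.1] true AND true AND false = false
[1.2.1.1.1] false OR false = false
[1.2.1.1] NOT false = true
[1.2.1] NOT true = false
[1.2.2] false → true (antecedent false ⇒ implication holds) = true
[1.2.3.1] true OR true = true
[1.2.3] NOT true = false
[1.2.4] true AND true = true
[1.2] false AND true AND false AND true = false
[1] false → false (antecedent false ⇒ implication holds) = true
[root] NOT true = false
Overall: false → declined

Declined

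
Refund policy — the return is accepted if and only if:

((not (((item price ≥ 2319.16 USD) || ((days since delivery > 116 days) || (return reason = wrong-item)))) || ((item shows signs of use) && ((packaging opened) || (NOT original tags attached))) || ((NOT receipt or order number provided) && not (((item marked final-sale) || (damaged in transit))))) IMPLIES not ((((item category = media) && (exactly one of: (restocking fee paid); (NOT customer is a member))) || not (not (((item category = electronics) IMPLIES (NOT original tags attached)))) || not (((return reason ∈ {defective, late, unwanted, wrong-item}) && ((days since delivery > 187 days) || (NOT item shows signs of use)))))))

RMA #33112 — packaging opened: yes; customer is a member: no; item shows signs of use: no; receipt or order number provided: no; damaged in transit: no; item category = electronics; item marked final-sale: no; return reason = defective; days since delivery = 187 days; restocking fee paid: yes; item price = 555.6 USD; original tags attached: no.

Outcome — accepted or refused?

Refused

Atomic conditions:
  item price ≥ 2319.16 USD: 555.6 ≥ 2319.16 is false
  days since delivery > 116 days: 187 > 116 is true
  return reason = wrong-item: defective == wrong-item is false
  item shows signs of use: no → false
  packaging opened: yes → true
  NOT original tags attached: no → true
  NOT receipt or order number provided: no → true
  item marked final-sale: no → false
  damaged in transit: no → false
  item category = media: electronics == media is false
  restocking fee paid: yes → true
  NOT customer is a member: no → true
  item category = electronics: electronics == electronics is true
  return reason ∈ {defective, late, unwanted, wrong-item}: defective is in the set → true
  days since delivery > 187 days: 187 > 187 is false
  NOT item shows signs of use: no → true
Combine:
[1.1.1.2] true OR false = true
[1.1.1] false OR true = true
[1.1] NOT true = false
[1.2.2] true OR true = true
[1.2] false AND true = false
[1.3.2.1] false OR false = false
[1.3.2] NOT false = true
[1.3] true AND true = true
[1] false OR false OR true = true
[2.1.1.2] exactly-one(true, true) = false
[2.1.1] false AND false = false
[2.1.2.1.1] true → true = true
[2.1.2.1] NOT true = false
[2.1.2] NOT false = true
[2.1.3.1.2] false OR true = true
[2.1.3.1] true AND true = true
[2.1.3] NOT true = false
[2.1] false OR true OR false = true
[2] NOT true = false
[root] true → false = false
Overall: false → refused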